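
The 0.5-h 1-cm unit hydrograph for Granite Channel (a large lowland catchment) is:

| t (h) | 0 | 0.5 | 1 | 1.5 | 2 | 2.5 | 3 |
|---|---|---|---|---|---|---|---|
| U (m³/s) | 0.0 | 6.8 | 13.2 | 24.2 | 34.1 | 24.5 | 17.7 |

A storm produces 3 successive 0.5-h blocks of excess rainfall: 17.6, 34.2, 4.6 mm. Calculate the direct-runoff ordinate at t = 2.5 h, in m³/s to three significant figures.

Q ≈ 171 m³/s

By discrete convolution, Q_j = Σ (P_i / 10 mm) · U_{j−i}.
At t = 2.5 h (j=5): Q = (17.6/10)·24.5 + (34.2/10)·34.1 + (4.6/10)·24.2 = 171 m³/s.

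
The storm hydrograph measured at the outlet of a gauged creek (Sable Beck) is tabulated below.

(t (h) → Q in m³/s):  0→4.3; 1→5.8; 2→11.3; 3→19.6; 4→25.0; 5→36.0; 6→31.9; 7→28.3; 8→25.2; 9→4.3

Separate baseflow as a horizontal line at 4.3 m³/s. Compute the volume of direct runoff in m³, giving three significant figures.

V ≈ 5.35 × 10^5 m³

Direct-runoff ordinates (Q − Q_b): 0.0, 1.5, 7.0, 15.3, 20.7, 31.7, 27.6, 24.0, 20.9, 0.0 m³/s.
ΣQ_DR = 148.7 m³/s.
With Δt = 1 h = 3600 s, V = ΣQ_DR · Δt = 148.7 × 3600 = 5.35 × 10^5 m³.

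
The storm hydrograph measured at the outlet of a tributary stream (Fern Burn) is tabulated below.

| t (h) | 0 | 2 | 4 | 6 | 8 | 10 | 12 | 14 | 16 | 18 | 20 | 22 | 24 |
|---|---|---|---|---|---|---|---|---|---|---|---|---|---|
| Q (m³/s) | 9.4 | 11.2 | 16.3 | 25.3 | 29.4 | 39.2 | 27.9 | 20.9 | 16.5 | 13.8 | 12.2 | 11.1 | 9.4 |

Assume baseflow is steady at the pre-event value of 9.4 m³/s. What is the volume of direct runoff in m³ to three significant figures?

V ≈ 8.67 × 10^5 m³

Direct-runoff ordinates (Q − Q_b): 0.0, 1.8, 6.9, 15.9, 20.0, 29.8, 18.5, 11.5, 7.1, 4.4, 2.8, 1.7, 0.0 m³/s.
ΣQ_DR = 120.4 m³/s.
With Δt = 2 h = 7200 s, V = ΣQ_DR · Δt = 120.4 × 7200 = 8.67 × 10^5 m³.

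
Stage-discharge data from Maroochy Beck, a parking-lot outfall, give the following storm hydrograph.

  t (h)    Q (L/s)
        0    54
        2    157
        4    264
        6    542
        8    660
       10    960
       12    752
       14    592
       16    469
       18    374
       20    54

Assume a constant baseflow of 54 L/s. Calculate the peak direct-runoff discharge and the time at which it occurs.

Subtracting baseflow gives direct-runoff ordinates: 0.0, 103.0, 210.0, 488.0, 606.0, 906.0, 698.0, 538.0, 415.0, 320.0, 0.0 L/s.
The maximum is 906.0 L/s, occurring at the reading for t = 10 h.

Q_p = 906.0 L/s at t = 10 h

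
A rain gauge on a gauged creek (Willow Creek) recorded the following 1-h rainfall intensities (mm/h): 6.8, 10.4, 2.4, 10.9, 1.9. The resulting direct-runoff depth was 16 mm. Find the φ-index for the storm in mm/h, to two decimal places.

Only the 3 blocks with intensity above φ contribute runoff: 6.8, 10.4, 10.9 mm/h.
Σ(I−φ)·Δt = d  ⇒  (6.8+10.4+10.9 − 3φ)·1 = 16
φ = (28.10 − 16/1) / 3 = 4.03 mm/h.

φ ≈ 4.03 mm/h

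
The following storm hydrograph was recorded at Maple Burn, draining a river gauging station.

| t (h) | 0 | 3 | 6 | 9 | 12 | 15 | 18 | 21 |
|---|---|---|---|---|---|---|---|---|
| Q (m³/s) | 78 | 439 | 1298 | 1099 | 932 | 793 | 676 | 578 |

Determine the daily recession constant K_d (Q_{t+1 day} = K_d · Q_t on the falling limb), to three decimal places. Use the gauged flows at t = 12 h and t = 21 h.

Between t = 12 h and t = 21 h the flow falls from 932 to 578 m³/s over 3×3 h = 9 h.
Per-interval ratio K = (578/932)^(1/3) = 0.8528; K_d = K^(24/3) = 0.280.

K_d ≈ 0.280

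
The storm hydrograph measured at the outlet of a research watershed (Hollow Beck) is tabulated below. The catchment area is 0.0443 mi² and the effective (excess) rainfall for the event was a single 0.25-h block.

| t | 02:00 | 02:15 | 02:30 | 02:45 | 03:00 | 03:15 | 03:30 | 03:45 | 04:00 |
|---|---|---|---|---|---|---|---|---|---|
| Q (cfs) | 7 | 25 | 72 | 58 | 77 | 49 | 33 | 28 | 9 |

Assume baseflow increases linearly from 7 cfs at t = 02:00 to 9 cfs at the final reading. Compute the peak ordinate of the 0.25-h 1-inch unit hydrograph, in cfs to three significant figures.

Direct runoff: 0.00, 17.75, 64.50, 50.25, 69.00, 40.75, 24.50, 19.25, 0.00 cfs; ΣQ_DR = 286.0 cfs, peak = 69.00 cfs.
Runoff depth d = ΣQ_DR·Δt / A = 286.0 × 900 / (0.0443 mi²) = 2.501 in.
The 1-inch UH is the DRH scaled by (1 in)/d, so U_p = 69.00 × 1/2.501 = 27.6 cfs.

U_p ≈ 27.6 cfs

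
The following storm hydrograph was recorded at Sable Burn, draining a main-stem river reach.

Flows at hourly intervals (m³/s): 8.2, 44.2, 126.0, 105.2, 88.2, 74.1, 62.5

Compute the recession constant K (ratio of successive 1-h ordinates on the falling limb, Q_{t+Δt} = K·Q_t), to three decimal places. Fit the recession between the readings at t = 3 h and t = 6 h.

K ≈ 0.841

Using the recession-limb readings at t = 3 h and t = 6 h: Q falls from 105.2 to 62.5 m³/s over 3 intervals.
K = (Q₂/Q₁)^(1/3) = (62.5/105.2)^(1/3) = 0.841.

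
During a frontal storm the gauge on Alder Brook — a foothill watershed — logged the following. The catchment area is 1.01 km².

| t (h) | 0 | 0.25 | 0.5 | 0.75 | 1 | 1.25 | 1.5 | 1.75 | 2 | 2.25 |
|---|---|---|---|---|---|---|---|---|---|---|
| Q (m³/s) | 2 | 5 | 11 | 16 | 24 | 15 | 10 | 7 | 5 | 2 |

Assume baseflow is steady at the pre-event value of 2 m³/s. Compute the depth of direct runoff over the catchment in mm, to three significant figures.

Direct runoff: 0.0, 3.0, 9.0, 14.0, 22.0, 13.0, 8.0, 5.0, 3.0, 0.0 m³/s; ΣQ_DR = 77.00 m³/s.
V = ΣQ_DR · Δt = 77.00 × 900 s = 69300 m³.
Over A = 1.01 km², depth = V / A = 68.6 mm.

d ≈ 68.6 mm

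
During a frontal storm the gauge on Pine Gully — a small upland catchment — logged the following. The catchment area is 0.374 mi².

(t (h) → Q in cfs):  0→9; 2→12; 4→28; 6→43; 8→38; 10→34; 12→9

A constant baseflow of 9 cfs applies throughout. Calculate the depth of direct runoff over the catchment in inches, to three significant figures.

Direct runoff: 0.0, 3.0, 19.0, 34.0, 29.0, 25.0, 0.0 cfs; ΣQ_DR = 110.0 cfs.
V = ΣQ_DR · Δt = 110.0 × 7200 s = 7.920 × 10^5 ft³.
Over A = 0.374 mi², depth = V / A = 0.912 in.

d ≈ 0.912 in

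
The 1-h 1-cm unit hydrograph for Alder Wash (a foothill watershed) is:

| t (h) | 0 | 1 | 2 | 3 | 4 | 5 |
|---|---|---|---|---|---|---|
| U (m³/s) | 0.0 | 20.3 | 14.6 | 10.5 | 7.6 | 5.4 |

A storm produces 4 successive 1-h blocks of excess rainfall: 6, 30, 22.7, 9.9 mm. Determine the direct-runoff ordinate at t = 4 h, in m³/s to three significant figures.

Q ≈ 89.3 m³/s

By discrete convolution, Q_j = Σ (P_i / 10 mm) · U_{j−i}.
At t = 4 h (j=4): Q = (6/10)·7.6 + (30/10)·10.5 + (22.7/10)·14.6 + (9.9/10)·20.3 = 89.3 m³/s.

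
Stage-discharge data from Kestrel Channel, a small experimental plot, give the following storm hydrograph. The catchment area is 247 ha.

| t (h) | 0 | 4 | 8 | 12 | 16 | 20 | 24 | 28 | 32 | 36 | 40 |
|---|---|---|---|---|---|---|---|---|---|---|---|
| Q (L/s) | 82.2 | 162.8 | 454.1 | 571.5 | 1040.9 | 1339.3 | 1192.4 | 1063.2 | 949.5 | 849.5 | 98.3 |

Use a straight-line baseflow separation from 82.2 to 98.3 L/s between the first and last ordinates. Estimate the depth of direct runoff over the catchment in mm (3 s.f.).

Direct runoff: 0.00, 78.99, 368.68, 484.47, 952.26, 1249.05, 1100.54, 969.73, 854.42, 752.81, 0.00 L/s; ΣQ_DR = 6811 L/s.
V = ΣQ_DR · Δt = 6811 × 14400 s = 9.808 × 10^7 L.
Over A = 247 ha, depth = V / A = 39.7 mm.

d ≈ 39.7 mm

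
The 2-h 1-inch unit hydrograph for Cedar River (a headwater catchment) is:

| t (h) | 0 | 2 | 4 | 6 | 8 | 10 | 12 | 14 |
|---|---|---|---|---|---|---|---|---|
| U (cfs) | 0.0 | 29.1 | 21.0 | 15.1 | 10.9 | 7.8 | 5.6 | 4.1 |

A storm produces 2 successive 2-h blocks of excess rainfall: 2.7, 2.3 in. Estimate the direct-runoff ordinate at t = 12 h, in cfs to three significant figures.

Q ≈ 33.1 cfs

By discrete convolution, Q_j = Σ (P_i / 1 in) · U_{j−i}.
At t = 12 h (j=6): Q = (2.7/1)·5.6 + (2.3/1)·7.8 = 33.1 cfs.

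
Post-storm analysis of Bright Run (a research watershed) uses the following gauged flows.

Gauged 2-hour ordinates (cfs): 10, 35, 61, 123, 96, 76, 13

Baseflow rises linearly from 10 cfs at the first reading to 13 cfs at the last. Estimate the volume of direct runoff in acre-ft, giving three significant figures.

V ≈ 55.1 acre-ft

Direct-runoff ordinates (Q − Q_b): 0.00, 24.50, 50.00, 111.50, 84.00, 63.50, 0.00 cfs.
ΣQ_DR = 333.5 cfs.
With Δt = 2 h = 7200 s, V = ΣQ_DR · Δt = 333.5 × 7200 = 2.40 × 10^6 ft³ = 55.1 acre-ft.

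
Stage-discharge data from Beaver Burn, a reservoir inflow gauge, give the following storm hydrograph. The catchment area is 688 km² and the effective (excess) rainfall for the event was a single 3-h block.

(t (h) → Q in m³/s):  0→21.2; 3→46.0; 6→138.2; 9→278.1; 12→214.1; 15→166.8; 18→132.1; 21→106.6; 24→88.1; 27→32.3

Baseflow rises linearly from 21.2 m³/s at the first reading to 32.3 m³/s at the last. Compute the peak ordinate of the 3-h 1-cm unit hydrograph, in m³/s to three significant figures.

Direct runoff: 0.00, 23.57, 114.53, 253.20, 187.97, 139.43, 103.50, 76.77, 57.03, 0.00 m³/s; ΣQ_DR = 956.0 m³/s, peak = 253.20 m³/s.
Runoff depth d = ΣQ_DR·Δt / A = 956.0 × 10800 / (688 km²) = 15.01 mm.
The 1-cm UH is the DRH scaled by (10 mm)/d, so U_p = 253.20 × 10/15.01 = 169 m³/s.

U_p ≈ 169 m³/s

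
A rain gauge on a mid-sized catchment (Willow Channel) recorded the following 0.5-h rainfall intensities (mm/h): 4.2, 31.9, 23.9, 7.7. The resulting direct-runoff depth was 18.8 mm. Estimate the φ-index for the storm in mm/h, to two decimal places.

Only the 2 blocks with intensity above φ contribute runoff: 31.9, 23.9 mm/h.
Σ(I−φ)·Δt = d  ⇒  (31.9+23.9 − 2φ)·0.5 = 18.8
φ = (55.80 − 18.8/0.5) / 2 = 9.10 mm/h.

φ ≈ 9.10 mm/h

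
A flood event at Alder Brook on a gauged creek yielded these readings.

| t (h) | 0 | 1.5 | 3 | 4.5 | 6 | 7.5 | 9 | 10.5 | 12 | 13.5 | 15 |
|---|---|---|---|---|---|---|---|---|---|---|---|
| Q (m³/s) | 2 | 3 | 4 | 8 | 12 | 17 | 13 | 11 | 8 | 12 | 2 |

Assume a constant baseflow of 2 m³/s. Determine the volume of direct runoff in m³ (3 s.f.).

Direct-runoff ordinates (Q − Q_b): 0.0, 1.0, 2.0, 6.0, 10.0, 15.0, 11.0, 9.0, 6.0, 10.0, 0.0 m³/s.
ΣQ_DR = 70.00 m³/s.
With Δt = 1.5 h = 5400 s, V = ΣQ_DR · Δt = 70.00 × 5400 = 3.78 × 10^5 m³.

V ≈ 3.78 × 10^5 m³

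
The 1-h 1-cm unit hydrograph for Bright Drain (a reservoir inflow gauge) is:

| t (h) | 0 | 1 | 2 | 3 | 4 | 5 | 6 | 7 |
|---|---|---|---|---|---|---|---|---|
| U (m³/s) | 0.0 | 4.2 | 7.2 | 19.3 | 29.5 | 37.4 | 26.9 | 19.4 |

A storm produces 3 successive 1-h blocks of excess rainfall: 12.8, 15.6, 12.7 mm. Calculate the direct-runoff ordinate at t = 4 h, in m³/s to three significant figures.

Q ≈ 77.0 m³/s

By discrete convolution, Q_j = Σ (P_i / 10 mm) · U_{j−i}.
At t = 4 h (j=4): Q = (12.8/10)·29.5 + (15.6/10)·19.3 + (12.7/10)·7.2 = 77.0 m³/s.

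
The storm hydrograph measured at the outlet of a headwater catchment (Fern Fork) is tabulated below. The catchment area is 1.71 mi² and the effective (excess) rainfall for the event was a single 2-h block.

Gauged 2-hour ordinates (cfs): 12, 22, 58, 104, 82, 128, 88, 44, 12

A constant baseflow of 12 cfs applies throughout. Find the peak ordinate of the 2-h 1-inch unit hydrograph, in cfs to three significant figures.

U_p ≈ 145 cfs

Direct runoff: 0.0, 10.0, 46.0, 92.0, 70.0, 116.0, 76.0, 32.0, 0.0 cfs; ΣQ_DR = 442.0 cfs, peak = 116.0 cfs.
Runoff depth d = ΣQ_DR·Δt / A = 442.0 × 7200 / (1.71 mi²) = 0.8011 in.
The 1-inch UH is the DRH scaled by (1 in)/d, so U_p = 116.0 × 1/0.8011 = 145 cfs.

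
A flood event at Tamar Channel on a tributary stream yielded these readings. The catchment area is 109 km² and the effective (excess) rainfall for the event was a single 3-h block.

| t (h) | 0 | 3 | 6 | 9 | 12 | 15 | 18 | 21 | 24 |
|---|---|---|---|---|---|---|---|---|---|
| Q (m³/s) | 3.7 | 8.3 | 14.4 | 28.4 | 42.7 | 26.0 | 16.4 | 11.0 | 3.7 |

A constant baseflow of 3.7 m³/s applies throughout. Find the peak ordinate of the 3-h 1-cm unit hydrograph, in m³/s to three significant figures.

U_p ≈ 32.4 m³/s

Direct runoff: 0.0, 4.6, 10.7, 24.7, 39.0, 22.3, 12.7, 7.3, 0.0 m³/s; ΣQ_DR = 121.3 m³/s, peak = 39.0 m³/s.
Runoff depth d = ΣQ_DR·Δt / A = 121.3 × 10800 / (109 km²) = 12.02 mm.
The 1-cm UH is the DRH scaled by (10 mm)/d, so U_p = 39.0 × 10/12.02 = 32.4 m³/s.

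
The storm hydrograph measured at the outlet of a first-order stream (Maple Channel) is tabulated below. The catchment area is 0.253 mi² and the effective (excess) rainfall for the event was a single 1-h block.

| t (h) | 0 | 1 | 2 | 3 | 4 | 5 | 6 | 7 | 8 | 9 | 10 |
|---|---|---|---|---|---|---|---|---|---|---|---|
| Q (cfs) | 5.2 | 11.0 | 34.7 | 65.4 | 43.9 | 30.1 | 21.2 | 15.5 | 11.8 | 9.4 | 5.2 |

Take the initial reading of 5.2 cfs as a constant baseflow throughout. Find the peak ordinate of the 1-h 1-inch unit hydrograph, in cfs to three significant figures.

Direct runoff: 0.0, 5.8, 29.5, 60.2, 38.7, 24.9, 16.0, 10.3, 6.6, 4.2, 0.0 cfs; ΣQ_DR = 196.2 cfs, peak = 60.2 cfs.
Runoff depth d = ΣQ_DR·Δt / A = 196.2 × 3600 / (0.253 mi²) = 1.202 in.
The 1-inch UH is the DRH scaled by (1 in)/d, so U_p = 60.2 × 1/1.202 = 50.1 cfs.

U_p ≈ 50.1 cfs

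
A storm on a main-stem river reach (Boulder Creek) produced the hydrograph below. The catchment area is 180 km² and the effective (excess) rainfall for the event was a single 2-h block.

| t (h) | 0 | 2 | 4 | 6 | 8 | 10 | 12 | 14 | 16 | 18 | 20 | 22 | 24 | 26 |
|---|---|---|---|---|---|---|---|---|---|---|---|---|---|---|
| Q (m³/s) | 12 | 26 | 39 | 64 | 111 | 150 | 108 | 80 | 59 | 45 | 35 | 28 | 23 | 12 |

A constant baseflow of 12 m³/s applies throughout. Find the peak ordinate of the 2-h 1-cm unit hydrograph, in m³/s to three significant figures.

U_p ≈ 55.3 m³/s

Direct runoff: 0.0, 14.0, 27.0, 52.0, 99.0, 138.0, 96.0, 68.0, 47.0, 33.0, 23.0, 16.0, 11.0, 0.0 m³/s; ΣQ_DR = 624.0 m³/s, peak = 138.0 m³/s.
Runoff depth d = ΣQ_DR·Δt / A = 624.0 × 7200 / (180 km²) = 24.96 mm.
The 1-cm UH is the DRH scaled by (10 mm)/d, so U_p = 138.0 × 10/24.96 = 55.3 m³/s.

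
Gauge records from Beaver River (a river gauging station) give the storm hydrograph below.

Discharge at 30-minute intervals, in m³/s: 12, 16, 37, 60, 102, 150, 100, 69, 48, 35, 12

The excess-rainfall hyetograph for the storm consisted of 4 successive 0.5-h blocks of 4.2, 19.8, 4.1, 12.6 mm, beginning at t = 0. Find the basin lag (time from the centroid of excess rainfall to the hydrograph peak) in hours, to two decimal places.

t_L ≈ 1.44 h

Centroid of excess rainfall: t_c = Σ P_i·t̄_i / ΣP_i = 1.0584 h (block centres at 0.25, 0.75, 1.25, 1.75 h).
Hydrograph peak occurs at t = 2.5 h, so basin lag t_L = 2.5 − 1.0584 = 1.44 h.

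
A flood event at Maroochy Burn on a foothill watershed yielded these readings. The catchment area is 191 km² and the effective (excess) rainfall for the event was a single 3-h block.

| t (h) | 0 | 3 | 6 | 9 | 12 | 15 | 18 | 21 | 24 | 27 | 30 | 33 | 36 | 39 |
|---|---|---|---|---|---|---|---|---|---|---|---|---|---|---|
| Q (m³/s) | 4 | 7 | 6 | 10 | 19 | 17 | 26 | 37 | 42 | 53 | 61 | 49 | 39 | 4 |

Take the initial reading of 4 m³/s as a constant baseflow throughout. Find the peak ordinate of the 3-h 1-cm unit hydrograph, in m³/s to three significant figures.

Direct runoff: 0.0, 3.0, 2.0, 6.0, 15.0, 13.0, 22.0, 33.0, 38.0, 49.0, 57.0, 45.0, 35.0, 0.0 m³/s; ΣQ_DR = 318.0 m³/s, peak = 57.0 m³/s.
Runoff depth d = ΣQ_DR·Δt / A = 318.0 × 10800 / (191 km²) = 17.98 mm.
The 1-cm UH is the DRH scaled by (10 mm)/d, so U_p = 57.0 × 10/17.98 = 31.7 m³/s.

U_p ≈ 31.7 m³/s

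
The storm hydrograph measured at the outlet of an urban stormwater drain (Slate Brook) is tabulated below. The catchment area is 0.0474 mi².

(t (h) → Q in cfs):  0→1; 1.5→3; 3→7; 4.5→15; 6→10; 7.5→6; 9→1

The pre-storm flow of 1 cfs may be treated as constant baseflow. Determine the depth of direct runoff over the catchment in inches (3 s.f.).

d ≈ 1.77 in

Direct runoff: 0.0, 2.0, 6.0, 14.0, 9.0, 5.0, 0.0 cfs; ΣQ_DR = 36.00 cfs.
V = ΣQ_DR · Δt = 36.00 × 5400 s = 1.944 × 10^5 ft³.
Over A = 0.0474 mi², depth = V / A = 1.77 in.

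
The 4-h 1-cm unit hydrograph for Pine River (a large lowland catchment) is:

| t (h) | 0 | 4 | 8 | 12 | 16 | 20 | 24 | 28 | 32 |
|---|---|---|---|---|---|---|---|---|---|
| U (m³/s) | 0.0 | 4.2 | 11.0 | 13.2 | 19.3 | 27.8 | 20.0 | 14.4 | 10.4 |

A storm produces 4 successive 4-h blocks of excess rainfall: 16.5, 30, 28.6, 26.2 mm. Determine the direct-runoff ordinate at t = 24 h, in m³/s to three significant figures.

By discrete convolution, Q_j = Σ (P_i / 10 mm) · U_{j−i}.
At t = 24 h (j=6): Q = (16.5/10)·20.0 + (30/10)·27.8 + (28.6/10)·19.3 + (26.2/10)·13.2 = 206 m³/s.

Q ≈ 206 m³/s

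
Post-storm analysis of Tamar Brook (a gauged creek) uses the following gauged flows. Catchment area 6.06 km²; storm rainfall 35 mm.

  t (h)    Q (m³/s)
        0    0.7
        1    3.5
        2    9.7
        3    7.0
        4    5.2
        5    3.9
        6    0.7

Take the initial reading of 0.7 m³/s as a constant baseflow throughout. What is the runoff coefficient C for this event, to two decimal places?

ΣQ_DR = 25.80 m³/s; V = ΣQ_DR·Δt = 92880 m³.
Runoff depth d = V / A = 15.33 mm.
C = d / P = 15.33 / 35 = 0.44.

C ≈ 0.44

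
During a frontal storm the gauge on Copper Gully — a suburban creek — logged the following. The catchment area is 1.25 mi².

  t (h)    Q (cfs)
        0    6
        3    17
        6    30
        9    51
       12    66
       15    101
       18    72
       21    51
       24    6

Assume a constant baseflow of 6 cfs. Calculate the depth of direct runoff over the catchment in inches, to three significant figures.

d ≈ 1.29 in

Direct runoff: 0.0, 11.0, 24.0, 45.0, 60.0, 95.0, 66.0, 45.0, 0.0 cfs; ΣQ_DR = 346.0 cfs.
V = ΣQ_DR · Δt = 346.0 × 10800 s = 3.737 × 10^6 ft³.
Over A = 1.25 mi², depth = V / A = 1.29 in.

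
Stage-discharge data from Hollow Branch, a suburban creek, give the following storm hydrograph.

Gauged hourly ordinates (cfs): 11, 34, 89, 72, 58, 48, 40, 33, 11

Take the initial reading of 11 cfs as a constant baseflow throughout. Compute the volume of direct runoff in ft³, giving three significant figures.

V ≈ 1.07 × 10^6 ft³

Direct-runoff ordinates (Q − Q_b): 0.0, 23.0, 78.0, 61.0, 47.0, 37.0, 29.0, 22.0, 0.0 cfs.
ΣQ_DR = 297.0 cfs.
With Δt = 1 h = 3600 s, V = ΣQ_DR · Δt = 297.0 × 3600 = 1.07 × 10^6 ft³.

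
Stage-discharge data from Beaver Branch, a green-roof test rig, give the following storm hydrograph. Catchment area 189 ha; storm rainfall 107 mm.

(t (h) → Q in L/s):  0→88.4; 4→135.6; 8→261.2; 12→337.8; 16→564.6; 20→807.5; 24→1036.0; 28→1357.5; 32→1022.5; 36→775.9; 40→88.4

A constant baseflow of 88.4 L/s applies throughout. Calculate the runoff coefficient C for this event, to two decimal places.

ΣQ_DR = 5503 L/s; V = ΣQ_DR·Δt = 7.924 × 10^7 L.
Runoff depth d = V / A = 41.93 mm.
C = d / P = 41.93 / 107 = 0.39.

C ≈ 0.39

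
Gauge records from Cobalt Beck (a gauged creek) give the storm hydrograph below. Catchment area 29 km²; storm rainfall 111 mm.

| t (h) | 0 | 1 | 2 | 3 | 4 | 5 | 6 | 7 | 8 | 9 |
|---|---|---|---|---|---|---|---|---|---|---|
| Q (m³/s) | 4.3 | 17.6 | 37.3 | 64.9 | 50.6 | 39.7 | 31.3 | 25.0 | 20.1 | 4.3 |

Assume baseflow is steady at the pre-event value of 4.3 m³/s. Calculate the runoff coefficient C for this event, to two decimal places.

ΣQ_DR = 252.1 m³/s; V = ΣQ_DR·Δt = 9.076 × 10^5 m³.
Runoff depth d = V / A = 31.30 mm.
C = d / P = 31.30 / 111 = 0.28.

C ≈ 0.28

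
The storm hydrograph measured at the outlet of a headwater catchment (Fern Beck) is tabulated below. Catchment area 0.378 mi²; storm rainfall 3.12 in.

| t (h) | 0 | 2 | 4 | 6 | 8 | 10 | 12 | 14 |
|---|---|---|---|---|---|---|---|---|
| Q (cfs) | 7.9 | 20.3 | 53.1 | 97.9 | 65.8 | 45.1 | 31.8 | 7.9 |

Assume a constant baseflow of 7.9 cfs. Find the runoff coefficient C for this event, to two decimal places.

C ≈ 0.70

ΣQ_DR = 266.6 cfs; V = ΣQ_DR·Δt = 1.920 × 10^6 ft³.
Runoff depth d = V / A = 2.186 in.
C = d / P = 2.186 / 3.12 = 0.70.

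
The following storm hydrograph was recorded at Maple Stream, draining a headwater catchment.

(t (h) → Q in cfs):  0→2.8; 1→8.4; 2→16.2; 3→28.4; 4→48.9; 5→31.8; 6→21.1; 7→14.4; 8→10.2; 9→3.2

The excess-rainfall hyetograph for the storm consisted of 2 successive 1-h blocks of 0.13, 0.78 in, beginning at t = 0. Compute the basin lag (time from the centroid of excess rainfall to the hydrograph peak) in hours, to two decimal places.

Centroid of excess rainfall: t_c = Σ P_i·t̄_i / ΣP_i = 1.3571 h (block centres at 0.5, 1.5 h).
Hydrograph peak occurs at t = 4 h, so basin lag t_L = 4 − 1.3571 = 2.64 h.

t_L ≈ 2.64 h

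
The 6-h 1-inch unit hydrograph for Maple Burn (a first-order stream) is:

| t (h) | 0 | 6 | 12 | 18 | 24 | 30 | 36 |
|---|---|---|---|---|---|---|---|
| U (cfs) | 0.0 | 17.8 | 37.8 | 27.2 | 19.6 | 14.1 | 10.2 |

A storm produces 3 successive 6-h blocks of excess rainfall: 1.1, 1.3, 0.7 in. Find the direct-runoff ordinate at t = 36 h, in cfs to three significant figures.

Q ≈ 43.3 cfs

By discrete convolution, Q_j = Σ (P_i / 1 in) · U_{j−i}.
At t = 36 h (j=6): Q = (1.1/1)·10.2 + (1.3/1)·14.1 + (0.7/1)·19.6 = 43.3 cfs.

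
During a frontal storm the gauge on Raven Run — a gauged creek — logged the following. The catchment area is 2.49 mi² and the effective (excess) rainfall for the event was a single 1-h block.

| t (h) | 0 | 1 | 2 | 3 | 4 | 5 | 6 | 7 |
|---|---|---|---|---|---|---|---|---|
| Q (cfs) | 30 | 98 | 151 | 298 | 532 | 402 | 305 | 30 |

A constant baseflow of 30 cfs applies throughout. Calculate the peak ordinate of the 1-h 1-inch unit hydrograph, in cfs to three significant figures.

U_p ≈ 502 cfs

Direct runoff: 0.0, 68.0, 121.0, 268.0, 502.0, 372.0, 275.0, 0.0 cfs; ΣQ_DR = 1606 cfs, peak = 502.0 cfs.
Runoff depth d = ΣQ_DR·Δt / A = 1606 × 3600 / (2.49 mi²) = 0.9995 in.
The 1-inch UH is the DRH scaled by (1 in)/d, so U_p = 502.0 × 1/0.9995 = 502 cfs.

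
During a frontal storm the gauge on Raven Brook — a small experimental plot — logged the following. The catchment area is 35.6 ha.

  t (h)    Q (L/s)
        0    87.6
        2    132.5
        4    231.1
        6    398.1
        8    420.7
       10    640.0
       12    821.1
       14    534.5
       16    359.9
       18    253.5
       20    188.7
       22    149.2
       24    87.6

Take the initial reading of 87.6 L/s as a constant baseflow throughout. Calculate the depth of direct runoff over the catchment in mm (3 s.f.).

d ≈ 64.0 mm

Direct runoff: 0.0, 44.9, 143.5, 310.5, 333.1, 552.4, 733.5, 446.9, 272.3, 165.9, 101.1, 61.6, 0.0 L/s; ΣQ_DR = 3166 L/s.
V = ΣQ_DR · Δt = 3166 × 7200 s = 2.279 × 10^7 L.
Over A = 35.6 ha, depth = V / A = 64.0 mm.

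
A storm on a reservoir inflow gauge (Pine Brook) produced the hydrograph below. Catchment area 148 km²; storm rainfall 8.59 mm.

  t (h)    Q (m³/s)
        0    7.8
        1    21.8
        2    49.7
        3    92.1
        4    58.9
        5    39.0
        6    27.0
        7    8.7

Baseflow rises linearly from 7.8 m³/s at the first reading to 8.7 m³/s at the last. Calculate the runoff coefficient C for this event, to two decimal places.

ΣQ_DR = 239.0 m³/s; V = ΣQ_DR·Δt = 8.604 × 10^5 m³.
Runoff depth d = V / A = 5.814 mm.
C = d / P = 5.814 / 8.59 = 0.68.

C ≈ 0.68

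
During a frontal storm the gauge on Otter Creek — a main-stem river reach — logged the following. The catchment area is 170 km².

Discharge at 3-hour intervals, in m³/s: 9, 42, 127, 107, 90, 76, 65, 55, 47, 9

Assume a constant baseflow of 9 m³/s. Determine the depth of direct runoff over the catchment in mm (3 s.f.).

Direct runoff: 0.0, 33.0, 118.0, 98.0, 81.0, 67.0, 56.0, 46.0, 38.0, 0.0 m³/s; ΣQ_DR = 537.0 m³/s.
V = ΣQ_DR · Δt = 537.0 × 10800 s = 5.800 × 10^6 m³.
Over A = 170 km², depth = V / A = 34.1 mm.

d ≈ 34.1 mm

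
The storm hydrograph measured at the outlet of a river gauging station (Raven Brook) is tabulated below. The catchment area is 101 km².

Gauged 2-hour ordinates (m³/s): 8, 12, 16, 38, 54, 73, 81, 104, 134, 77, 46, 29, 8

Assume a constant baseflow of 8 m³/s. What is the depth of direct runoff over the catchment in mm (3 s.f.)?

d ≈ 41.1 mm

Direct runoff: 0.0, 4.0, 8.0, 30.0, 46.0, 65.0, 73.0, 96.0, 126.0, 69.0, 38.0, 21.0, 0.0 m³/s; ΣQ_DR = 576.0 m³/s.
V = ΣQ_DR · Δt = 576.0 × 7200 s = 4.147 × 10^6 m³.
Over A = 101 km², depth = V / A = 41.1 mm.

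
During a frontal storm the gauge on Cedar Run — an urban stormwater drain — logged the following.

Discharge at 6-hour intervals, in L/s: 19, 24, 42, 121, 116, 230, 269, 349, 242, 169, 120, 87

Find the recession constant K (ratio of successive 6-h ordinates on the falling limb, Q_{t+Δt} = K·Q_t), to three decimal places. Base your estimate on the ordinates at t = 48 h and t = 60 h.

Using the recession-limb readings at t = 48 h and t = 60 h: Q falls from 242 to 120 L/s over 2 intervals.
K = (Q₂/Q₁)^(1/2) = (120/242)^(1/2) = 0.704.

K ≈ 0.704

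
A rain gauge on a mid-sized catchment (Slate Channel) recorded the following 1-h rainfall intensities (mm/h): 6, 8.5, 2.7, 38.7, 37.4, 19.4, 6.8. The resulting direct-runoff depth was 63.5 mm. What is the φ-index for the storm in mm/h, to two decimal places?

φ ≈ 10.67 mm/h

Only the 3 blocks with intensity above φ contribute runoff: 38.7, 37.4, 19.4 mm/h.
Σ(I−φ)·Δt = d  ⇒  (38.7+37.4+19.4 − 3φ)·1 = 63.5
φ = (95.50 − 63.5/1) / 3 = 10.67 mm/h.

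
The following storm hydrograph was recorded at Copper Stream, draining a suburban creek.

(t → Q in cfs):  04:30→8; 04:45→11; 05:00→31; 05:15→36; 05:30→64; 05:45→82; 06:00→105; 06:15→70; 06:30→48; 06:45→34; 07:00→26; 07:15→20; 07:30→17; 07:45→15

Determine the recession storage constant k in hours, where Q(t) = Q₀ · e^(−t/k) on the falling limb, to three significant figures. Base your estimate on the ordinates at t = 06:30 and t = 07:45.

On the falling limb, Q drops from 48 to 15 cfs between t = 06:30 and t = 07:45 (Δt = 1.25 h).
k = −Δt / ln(Q₂/Q₁) = −1.25 / ln(15/48) = 1.07 h.

k ≈ 1.07 h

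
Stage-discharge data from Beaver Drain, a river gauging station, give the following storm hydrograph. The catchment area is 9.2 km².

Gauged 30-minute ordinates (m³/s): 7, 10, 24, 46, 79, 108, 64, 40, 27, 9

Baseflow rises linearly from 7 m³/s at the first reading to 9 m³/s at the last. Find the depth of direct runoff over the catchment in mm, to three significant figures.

Direct runoff: 0.00, 2.78, 16.56, 38.33, 71.11, 99.89, 55.67, 31.44, 18.22, 0.00 m³/s; ΣQ_DR = 334.0 m³/s.
V = ΣQ_DR · Δt = 334.0 × 1800 s = 6.012 × 10^5 m³.
Over A = 9.2 km², depth = V / A = 65.3 mm.

d ≈ 65.3 mm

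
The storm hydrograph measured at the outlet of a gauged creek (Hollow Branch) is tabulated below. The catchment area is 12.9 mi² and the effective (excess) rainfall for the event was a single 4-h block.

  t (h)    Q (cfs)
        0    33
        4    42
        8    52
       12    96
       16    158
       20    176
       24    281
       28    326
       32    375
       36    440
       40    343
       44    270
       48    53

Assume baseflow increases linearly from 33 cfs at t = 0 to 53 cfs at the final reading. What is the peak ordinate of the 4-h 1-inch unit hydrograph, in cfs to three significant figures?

Direct runoff: 0.00, 7.33, 15.67, 58.00, 118.33, 134.67, 238.00, 281.33, 328.67, 392.00, 293.33, 218.67, 0.00 cfs; ΣQ_DR = 2086 cfs, peak = 392.00 cfs.
Runoff depth d = ΣQ_DR·Δt / A = 2086 × 14400 / (12.9 mi²) = 1.002 in.
The 1-inch UH is the DRH scaled by (1 in)/d, so U_p = 392.00 × 1/1.002 = 391 cfs.

U_p ≈ 391 cfs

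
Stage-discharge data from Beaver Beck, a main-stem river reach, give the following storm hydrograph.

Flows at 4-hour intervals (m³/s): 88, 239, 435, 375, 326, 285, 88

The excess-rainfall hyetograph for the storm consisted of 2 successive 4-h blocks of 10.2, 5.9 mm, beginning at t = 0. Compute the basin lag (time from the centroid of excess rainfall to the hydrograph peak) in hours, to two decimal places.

t_L ≈ 4.53 h

Centroid of excess rainfall: t_c = Σ P_i·t̄_i / ΣP_i = 3.4658 h (block centres at 2, 6 h).
Hydrograph peak occurs at t = 8 h, so basin lag t_L = 8 − 3.4658 = 4.53 h.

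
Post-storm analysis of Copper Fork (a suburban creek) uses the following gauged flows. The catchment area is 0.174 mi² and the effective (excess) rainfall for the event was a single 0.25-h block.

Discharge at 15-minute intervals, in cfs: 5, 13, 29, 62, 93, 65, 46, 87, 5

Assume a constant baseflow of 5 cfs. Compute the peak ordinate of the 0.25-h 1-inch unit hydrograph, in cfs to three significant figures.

Direct runoff: 0.0, 8.0, 24.0, 57.0, 88.0, 60.0, 41.0, 82.0, 0.0 cfs; ΣQ_DR = 360.0 cfs, peak = 88.0 cfs.
Runoff depth d = ΣQ_DR·Δt / A = 360.0 × 900 / (0.174 mi²) = 0.8015 in.
The 1-inch UH is the DRH scaled by (1 in)/d, so U_p = 88.0 × 1/0.8015 = 110 cfs.

U_p ≈ 110 cfs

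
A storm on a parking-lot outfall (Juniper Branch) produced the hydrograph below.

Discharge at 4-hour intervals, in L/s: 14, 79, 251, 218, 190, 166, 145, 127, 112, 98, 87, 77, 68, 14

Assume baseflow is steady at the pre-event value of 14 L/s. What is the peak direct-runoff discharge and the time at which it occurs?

Q_p = 237.0 L/s at t = 8 h

Subtracting baseflow gives direct-runoff ordinates: 0.0, 65.0, 237.0, 204.0, 176.0, 152.0, 131.0, 113.0, 98.0, 84.0, 73.0, 63.0, 54.0, 0.0 L/s.
The maximum is 237.0 L/s, occurring at the reading for t = 8 h.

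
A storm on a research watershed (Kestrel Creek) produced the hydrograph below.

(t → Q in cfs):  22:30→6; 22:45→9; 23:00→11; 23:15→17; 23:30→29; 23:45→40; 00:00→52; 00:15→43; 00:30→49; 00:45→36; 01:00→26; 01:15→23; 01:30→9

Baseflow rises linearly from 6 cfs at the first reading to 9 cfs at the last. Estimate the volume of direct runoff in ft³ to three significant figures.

Direct-runoff ordinates (Q − Q_b): 0.00, 2.75, 4.50, 10.25, 22.00, 32.75, 44.50, 35.25, 41.00, 27.75, 17.50, 14.25, 0.00 cfs.
ΣQ_DR = 252.5 cfs.
With Δt = 0.25 h = 900 s, V = ΣQ_DR · Δt = 252.5 × 900 = 2.27 × 10^5 ft³.

V ≈ 2.27 × 10^5 ft³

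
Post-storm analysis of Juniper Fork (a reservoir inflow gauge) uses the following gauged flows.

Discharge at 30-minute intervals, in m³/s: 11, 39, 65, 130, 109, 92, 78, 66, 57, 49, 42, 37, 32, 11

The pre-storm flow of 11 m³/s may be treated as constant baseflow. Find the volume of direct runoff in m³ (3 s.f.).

Direct-runoff ordinates (Q − Q_b): 0.0, 28.0, 54.0, 119.0, 98.0, 81.0, 67.0, 55.0, 46.0, 38.0, 31.0, 26.0, 21.0, 0.0 m³/s.
ΣQ_DR = 664.0 m³/s.
With Δt = 0.5 h = 1800 s, V = ΣQ_DR · Δt = 664.0 × 1800 = 1.20 × 10^6 m³.

V ≈ 1.20 × 10^6 m³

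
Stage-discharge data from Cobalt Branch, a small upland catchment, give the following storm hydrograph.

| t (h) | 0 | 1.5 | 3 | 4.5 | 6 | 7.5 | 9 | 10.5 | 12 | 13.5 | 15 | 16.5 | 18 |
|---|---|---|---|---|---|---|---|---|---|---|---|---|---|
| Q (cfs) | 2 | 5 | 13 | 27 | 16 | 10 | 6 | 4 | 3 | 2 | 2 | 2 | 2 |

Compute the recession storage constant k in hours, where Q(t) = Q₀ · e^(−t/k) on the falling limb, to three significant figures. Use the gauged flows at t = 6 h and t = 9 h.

k ≈ 3.06 h

On the falling limb, Q drops from 16 to 6 cfs between t = 6 h and t = 9 h (Δt = 3 h).
k = −Δt / ln(Q₂/Q₁) = −3 / ln(6/16) = 3.06 h.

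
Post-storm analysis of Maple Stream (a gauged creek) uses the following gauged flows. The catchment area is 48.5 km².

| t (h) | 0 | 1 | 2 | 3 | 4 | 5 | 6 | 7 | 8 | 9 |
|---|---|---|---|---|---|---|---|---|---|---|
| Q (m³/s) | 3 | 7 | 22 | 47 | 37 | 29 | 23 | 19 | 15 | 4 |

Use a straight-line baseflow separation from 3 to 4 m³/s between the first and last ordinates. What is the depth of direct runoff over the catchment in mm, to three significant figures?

Direct runoff: 0.00, 3.89, 18.78, 43.67, 33.56, 25.44, 19.33, 15.22, 11.11, 0.00 m³/s; ΣQ_DR = 171.0 m³/s.
V = ΣQ_DR · Δt = 171.0 × 3600 s = 6.156 × 10^5 m³.
Over A = 48.5 km², depth = V / A = 12.7 mm.

d ≈ 12.7 mm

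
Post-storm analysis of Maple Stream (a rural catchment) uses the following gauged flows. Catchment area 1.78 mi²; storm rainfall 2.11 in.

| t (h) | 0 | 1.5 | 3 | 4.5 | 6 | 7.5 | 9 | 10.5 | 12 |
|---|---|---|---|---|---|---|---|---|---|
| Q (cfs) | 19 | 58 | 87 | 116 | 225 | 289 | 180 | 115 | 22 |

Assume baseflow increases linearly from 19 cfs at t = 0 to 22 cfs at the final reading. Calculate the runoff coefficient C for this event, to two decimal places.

ΣQ_DR = 926.5 cfs; V = ΣQ_DR·Δt = 5.003 × 10^6 ft³.
Runoff depth d = V / A = 1.210 in.
C = d / P = 1.210 / 2.11 = 0.57.

C ≈ 0.57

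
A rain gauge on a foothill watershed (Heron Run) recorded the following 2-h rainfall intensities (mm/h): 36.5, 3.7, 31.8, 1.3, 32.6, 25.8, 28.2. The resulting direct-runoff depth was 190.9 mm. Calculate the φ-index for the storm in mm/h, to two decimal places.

Only the 5 blocks with intensity above φ contribute runoff: 36.5, 31.8, 32.6, 25.8, 28.2 mm/h.
Σ(I−φ)·Δt = d  ⇒  (36.5+31.8+32.6+25.8+28.2 − 5φ)·2 = 190.9
φ = (154.9 − 190.9/2) / 5 = 11.89 mm/h.

φ ≈ 11.89 mm/h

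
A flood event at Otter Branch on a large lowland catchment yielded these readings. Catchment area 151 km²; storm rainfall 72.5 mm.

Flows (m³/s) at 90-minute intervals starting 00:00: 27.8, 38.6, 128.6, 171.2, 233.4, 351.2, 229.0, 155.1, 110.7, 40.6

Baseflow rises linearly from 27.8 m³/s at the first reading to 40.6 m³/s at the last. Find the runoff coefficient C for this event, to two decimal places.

C ≈ 0.56

ΣQ_DR = 1144 m³/s; V = ΣQ_DR·Δt = 6.179 × 10^6 m³.
Runoff depth d = V / A = 40.92 mm.
C = d / P = 40.92 / 72.5 = 0.56.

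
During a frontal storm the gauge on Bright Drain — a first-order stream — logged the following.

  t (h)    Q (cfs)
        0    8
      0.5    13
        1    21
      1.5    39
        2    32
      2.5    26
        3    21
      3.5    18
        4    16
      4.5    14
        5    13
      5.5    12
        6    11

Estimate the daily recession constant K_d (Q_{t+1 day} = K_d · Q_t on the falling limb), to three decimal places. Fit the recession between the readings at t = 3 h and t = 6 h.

Between t = 3 h and t = 6 h the flow falls from 21 to 11 cfs over 6×0.5 h = 3 h.
Per-interval ratio K = (11/21)^(1/6) = 0.8978; K_d = K^(24/0.5) = 0.006.

K_d ≈ 0.006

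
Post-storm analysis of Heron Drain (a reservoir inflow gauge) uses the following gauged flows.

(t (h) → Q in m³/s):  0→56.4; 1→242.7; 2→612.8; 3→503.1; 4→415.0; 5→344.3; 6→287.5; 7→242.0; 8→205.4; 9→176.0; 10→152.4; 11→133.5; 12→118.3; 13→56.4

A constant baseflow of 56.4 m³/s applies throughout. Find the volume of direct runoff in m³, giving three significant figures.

V ≈ 9.92 × 10^6 m³

Direct-runoff ordinates (Q − Q_b): 0.0, 186.3, 556.4, 446.7, 358.6, 287.9, 231.1, 185.6, 149.0, 119.6, 96.0, 77.1, 61.9, 0.0 m³/s.
ΣQ_DR = 2756 m³/s.
With Δt = 1 h = 3600 s, V = ΣQ_DR · Δt = 2756 × 3600 = 9.92 × 10^6 m³.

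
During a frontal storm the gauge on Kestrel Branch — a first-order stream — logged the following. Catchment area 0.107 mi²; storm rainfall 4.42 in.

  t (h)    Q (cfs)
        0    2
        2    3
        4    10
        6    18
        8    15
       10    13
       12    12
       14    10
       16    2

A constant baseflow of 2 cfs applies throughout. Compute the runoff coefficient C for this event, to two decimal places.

C ≈ 0.44

ΣQ_DR = 67.00 cfs; V = ΣQ_DR·Δt = 4.824 × 10^5 ft³.
Runoff depth d = V / A = 1.941 in.
C = d / P = 1.941 / 4.42 = 0.44.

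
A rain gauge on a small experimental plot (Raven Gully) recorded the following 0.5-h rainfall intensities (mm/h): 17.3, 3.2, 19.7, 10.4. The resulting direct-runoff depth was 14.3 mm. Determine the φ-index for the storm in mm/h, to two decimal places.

Only the 3 blocks with intensity above φ contribute runoff: 17.3, 19.7, 10.4 mm/h.
Σ(I−φ)·Δt = d  ⇒  (17.3+19.7+10.4 − 3φ)·0.5 = 14.3
φ = (47.40 − 14.3/0.5) / 3 = 6.27 mm/h.

φ ≈ 6.27 mm/h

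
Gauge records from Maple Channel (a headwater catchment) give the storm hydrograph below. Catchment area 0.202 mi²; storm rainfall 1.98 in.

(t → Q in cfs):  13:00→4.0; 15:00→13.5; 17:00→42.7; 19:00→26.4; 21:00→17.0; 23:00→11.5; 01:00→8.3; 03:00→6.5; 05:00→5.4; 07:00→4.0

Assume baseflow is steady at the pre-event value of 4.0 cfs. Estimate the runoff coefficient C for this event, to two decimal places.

C ≈ 0.77

ΣQ_DR = 99.30 cfs; V = ΣQ_DR·Δt = 7.150 × 10^5 ft³.
Runoff depth d = V / A = 1.524 in.
C = d / P = 1.524 / 1.98 = 0.77.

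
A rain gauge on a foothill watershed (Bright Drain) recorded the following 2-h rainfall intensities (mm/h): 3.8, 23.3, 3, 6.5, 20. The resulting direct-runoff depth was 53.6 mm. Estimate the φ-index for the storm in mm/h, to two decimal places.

Only the 2 blocks with intensity above φ contribute runoff: 23.3, 20 mm/h.
Σ(I−φ)·Δt = d  ⇒  (23.3+20 − 2φ)·2 = 53.6
φ = (43.30 − 53.6/2) / 2 = 8.25 mm/h.

φ ≈ 8.25 mm/h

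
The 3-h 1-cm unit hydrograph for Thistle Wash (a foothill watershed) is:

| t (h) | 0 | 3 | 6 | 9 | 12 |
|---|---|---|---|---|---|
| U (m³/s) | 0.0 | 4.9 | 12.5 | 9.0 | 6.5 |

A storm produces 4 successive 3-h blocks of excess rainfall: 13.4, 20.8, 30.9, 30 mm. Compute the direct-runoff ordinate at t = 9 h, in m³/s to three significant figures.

Q ≈ 53.2 m³/s

By discrete convolution, Q_j = Σ (P_i / 10 mm) · U_{j−i}.
At t = 9 h (j=3): Q = (13.4/10)·9.0 + (20.8/10)·12.5 + (30.9/10)·4.9 + (30/10)·0.0 = 53.2 m³/s.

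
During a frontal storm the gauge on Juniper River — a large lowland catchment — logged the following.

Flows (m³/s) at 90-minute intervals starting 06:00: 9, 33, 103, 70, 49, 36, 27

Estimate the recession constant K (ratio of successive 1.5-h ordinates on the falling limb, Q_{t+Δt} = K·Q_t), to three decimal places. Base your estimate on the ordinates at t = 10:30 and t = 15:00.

K ≈ 0.728

Using the recession-limb readings at t = 10:30 and t = 15:00: Q falls from 70 to 27 m³/s over 3 intervals.
K = (Q₂/Q₁)^(1/3) = (27/70)^(1/3) = 0.728.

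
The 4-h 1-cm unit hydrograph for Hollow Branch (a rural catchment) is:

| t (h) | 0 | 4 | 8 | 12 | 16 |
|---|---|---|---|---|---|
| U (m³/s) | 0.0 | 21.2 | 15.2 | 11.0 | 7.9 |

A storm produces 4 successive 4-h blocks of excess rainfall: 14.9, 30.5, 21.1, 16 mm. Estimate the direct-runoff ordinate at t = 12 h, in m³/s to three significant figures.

Q ≈ 107 m³/s

By discrete convolution, Q_j = Σ (P_i / 10 mm) · U_{j−i}.
At t = 12 h (j=3): Q = (14.9/10)·11.0 + (30.5/10)·15.2 + (21.1/10)·21.2 + (16/10)·0.0 = 107 m³/s.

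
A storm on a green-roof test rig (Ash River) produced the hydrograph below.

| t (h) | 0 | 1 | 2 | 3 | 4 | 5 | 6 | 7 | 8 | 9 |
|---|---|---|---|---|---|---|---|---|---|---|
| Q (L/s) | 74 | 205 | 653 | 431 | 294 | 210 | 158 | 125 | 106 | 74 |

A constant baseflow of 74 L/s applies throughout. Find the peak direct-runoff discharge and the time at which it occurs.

Q_p = 579.0 L/s at t = 2 h

Subtracting baseflow gives direct-runoff ordinates: 0.0, 131.0, 579.0, 357.0, 220.0, 136.0, 84.0, 51.0, 32.0, 0.0 L/s.
The maximum is 579.0 L/s, occurring at the reading for t = 2 h.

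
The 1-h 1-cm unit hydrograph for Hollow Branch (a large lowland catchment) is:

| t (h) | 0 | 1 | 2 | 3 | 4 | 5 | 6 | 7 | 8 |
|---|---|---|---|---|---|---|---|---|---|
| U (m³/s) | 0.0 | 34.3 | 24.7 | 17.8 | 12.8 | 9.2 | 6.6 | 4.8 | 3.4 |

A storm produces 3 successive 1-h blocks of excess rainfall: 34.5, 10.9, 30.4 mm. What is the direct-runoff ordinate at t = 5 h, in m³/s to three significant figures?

By discrete convolution, Q_j = Σ (P_i / 10 mm) · U_{j−i}.
At t = 5 h (j=5): Q = (34.5/10)·9.2 + (10.9/10)·12.8 + (30.4/10)·17.8 = 99.8 m³/s.

Q ≈ 99.8 m³/s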